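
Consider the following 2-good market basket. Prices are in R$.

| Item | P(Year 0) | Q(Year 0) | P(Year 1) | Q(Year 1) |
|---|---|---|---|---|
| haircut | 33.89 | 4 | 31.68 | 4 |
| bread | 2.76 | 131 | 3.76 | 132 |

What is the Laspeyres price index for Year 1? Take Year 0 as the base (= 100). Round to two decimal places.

124.57

Laspeyres price index uses base-period quantities as weights.
ΣP(Year 1)·Q(Year 0) = 31.68×4 + 3.76×131 = 126.72 + 492.56 = 619.28
ΣP(Year 0)·Q(Year 0) = 33.89×4 + 2.76×131 = 135.56 + 361.56 = 497.12
Index = 619.28 / 497.12 × 100 = 124.5735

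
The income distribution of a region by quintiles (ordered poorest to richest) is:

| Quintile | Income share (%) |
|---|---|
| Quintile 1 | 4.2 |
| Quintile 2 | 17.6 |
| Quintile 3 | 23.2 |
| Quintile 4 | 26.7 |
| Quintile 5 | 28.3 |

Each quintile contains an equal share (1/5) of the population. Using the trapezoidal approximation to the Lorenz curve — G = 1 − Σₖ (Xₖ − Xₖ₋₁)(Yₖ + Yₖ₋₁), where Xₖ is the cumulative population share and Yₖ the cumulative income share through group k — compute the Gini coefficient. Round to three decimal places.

0.229

Cumulative income shares Yₖ: 0.0420, 0.2180, 0.4500, 0.7170, 1.0000
Σ (Xₖ−Xₖ₋₁)(Yₖ+Yₖ₋₁) = (1/5)(0.0420+0.0000) + (1/5)(0.2180+0.0420) + (1/5)(0.4500+0.2180) + (1/5)(0.7170+0.4500) + (1/5)(1.0000+0.7170)
  = 0.0084 + 0.0520 + 0.1336 + 0.2334 + 0.3434 = 0.7708
G = 1 − 0.7708 = 0.2292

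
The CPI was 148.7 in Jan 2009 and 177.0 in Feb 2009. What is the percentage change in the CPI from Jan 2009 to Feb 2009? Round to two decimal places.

19.03%

Change = (177.0 − 148.7) / 148.7 × 100
       = 28.3 / 148.7 × 100 = 19.0316%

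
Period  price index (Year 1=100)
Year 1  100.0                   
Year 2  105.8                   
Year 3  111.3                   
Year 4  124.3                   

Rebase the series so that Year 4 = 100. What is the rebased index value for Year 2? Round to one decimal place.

85.1

Rebased(Year 2) = 105.8 / 124.3 × 100 = 85.1167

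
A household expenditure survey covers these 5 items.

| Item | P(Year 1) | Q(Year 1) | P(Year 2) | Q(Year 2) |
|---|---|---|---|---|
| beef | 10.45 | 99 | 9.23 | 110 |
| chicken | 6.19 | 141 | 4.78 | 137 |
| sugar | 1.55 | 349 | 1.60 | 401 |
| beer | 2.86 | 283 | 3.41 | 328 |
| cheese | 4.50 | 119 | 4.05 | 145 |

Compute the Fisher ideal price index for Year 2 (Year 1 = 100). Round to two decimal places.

95.08

Laspeyres component (base-period weights):
ΣP(Year 2)Q(Year 1) = 9.23×99 + 4.78×141 + 1.60×349 + 3.41×283 + 4.05×119 = 913.77 + 673.98 + 558.4 + 965.03 + 481.95 = 3593.13
ΣP(Year 1)Q(Year 1) = 10.45×99 + 6.19×141 + 1.55×349 + 2.86×283 + 4.50×119 = 1034.55 + 872.79 + 540.95 + 809.38 + 535.5 = 3793.17
L = 3593.13 / 3793.17 × 100 = 94.7263
Paasche component (current-period weights):
ΣP(Year 2)Q(Year 2) = 9.23×110 + 4.78×137 + 1.60×401 + 3.41×328 + 4.05×145 = 1015.3 + 654.86 + 641.6 + 1118.48 + 587.25 = 4017.49
ΣP(Year 1)Q(Year 2) = 10.45×110 + 6.19×137 + 1.55×401 + 2.86×328 + 4.50×145 = 1149.5 + 848.03 + 621.55 + 938.08 + 652.5 = 4209.66
P = 4017.49 / 4209.66 × 100 = 95.4350
Fisher = √(L × P) = √(94.7263 × 95.4350) = 95.0800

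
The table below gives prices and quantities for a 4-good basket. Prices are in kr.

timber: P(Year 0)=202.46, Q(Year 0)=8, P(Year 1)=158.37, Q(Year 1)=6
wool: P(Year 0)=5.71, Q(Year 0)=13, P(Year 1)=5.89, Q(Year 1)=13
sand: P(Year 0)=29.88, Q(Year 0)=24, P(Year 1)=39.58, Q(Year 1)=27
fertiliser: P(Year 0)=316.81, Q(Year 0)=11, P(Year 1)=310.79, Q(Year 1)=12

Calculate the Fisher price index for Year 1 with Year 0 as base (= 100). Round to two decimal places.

Laspeyres component (base-period weights):
ΣP(Year 1)Q(Year 0) = 158.37×8 + 5.89×13 + 39.58×24 + 310.79×11 = 1266.96 + 76.57 + 949.92 + 3418.69 = 5712.14
ΣP(Year 0)Q(Year 0) = 202.46×8 + 5.71×13 + 29.88×24 + 316.81×11 = 1619.68 + 74.23 + 717.12 + 3484.91 = 5895.94
L = 5712.14 / 5895.94 × 100 = 96.8826
Paasche component (current-period weights):
ΣP(Year 1)Q(Year 1) = 158.37×6 + 5.89×13 + 39.58×27 + 310.79×12 = 950.22 + 76.57 + 1068.66 + 3729.48 = 5824.93
ΣP(Year 0)Q(Year 1) = 202.46×6 + 5.71×13 + 29.88×27 + 316.81×12 = 1214.76 + 74.23 + 806.76 + 3801.72 = 5897.47
P = 5824.93 / 5897.47 × 100 = 98.7700
Fisher = √(L × P) = √(96.8826 × 98.7700) = 97.8217

97.82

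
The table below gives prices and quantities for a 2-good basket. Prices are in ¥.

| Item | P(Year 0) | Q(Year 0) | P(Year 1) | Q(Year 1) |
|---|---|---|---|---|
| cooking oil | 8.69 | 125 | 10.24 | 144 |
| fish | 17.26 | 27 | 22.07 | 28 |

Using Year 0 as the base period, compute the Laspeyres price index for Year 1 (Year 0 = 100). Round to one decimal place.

120.8

Laspeyres price index uses base-period quantities as weights.
ΣP(Year 1)·Q(Year 0) = 10.24×125 + 22.07×27 = 1280 + 595.89 = 1875.89
ΣP(Year 0)·Q(Year 0) = 8.69×125 + 17.26×27 = 1086.25 + 466.02 = 1552.27
Index = 1875.89 / 1552.27 × 100 = 120.8482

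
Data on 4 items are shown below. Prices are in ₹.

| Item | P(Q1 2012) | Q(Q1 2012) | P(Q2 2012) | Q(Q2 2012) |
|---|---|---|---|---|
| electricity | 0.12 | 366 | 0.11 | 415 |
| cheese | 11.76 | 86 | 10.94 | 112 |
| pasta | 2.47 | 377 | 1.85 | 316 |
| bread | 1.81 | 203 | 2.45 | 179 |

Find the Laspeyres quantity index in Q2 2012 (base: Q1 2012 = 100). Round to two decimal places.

104.99

Laspeyres quantity index uses base-period prices as weights.
ΣP(Q1 2012)·Q(Q2 2012) = 0.12×415 + 11.76×112 + 2.47×316 + 1.81×179 = 49.8 + 1317.12 + 780.52 + 323.99 = 2471.43
ΣP(Q1 2012)·Q(Q1 2012) = 0.12×366 + 11.76×86 + 2.47×377 + 1.81×203 = 43.92 + 1011.36 + 931.19 + 367.43 = 2353.9
Index = 2471.43 / 2353.9 × 100 = 104.9930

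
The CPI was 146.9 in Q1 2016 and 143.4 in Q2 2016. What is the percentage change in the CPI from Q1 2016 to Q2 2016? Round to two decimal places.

Change = (143.4 − 146.9) / 146.9 × 100
       = -3.5 / 146.9 × 100 = -2.3826%

-2.38%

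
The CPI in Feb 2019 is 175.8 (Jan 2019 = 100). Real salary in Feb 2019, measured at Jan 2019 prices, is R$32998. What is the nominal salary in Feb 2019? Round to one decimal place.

Nominal = Real × (Index/100) = 32998 × (175.8/100)
        = 32998 × 1.758 = 58010.4840

58010.5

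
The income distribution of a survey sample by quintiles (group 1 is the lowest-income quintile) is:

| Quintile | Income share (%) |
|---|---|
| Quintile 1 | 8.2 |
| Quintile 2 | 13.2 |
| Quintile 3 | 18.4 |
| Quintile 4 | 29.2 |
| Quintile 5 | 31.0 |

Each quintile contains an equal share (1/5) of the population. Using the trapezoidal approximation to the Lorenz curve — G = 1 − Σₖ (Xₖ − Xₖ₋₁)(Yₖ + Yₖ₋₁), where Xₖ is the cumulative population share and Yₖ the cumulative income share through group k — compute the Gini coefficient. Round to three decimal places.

Cumulative income shares Yₖ: 0.0820, 0.2140, 0.3980, 0.6900, 1.0000
Σ (Xₖ−Xₖ₋₁)(Yₖ+Yₖ₋₁) = (1/5)(0.0820+0.0000) + (1/5)(0.2140+0.0820) + (1/5)(0.3980+0.2140) + (1/5)(0.6900+0.3980) + (1/5)(1.0000+0.6900)
  = 0.0164 + 0.0592 + 0.1224 + 0.2176 + 0.3380 = 0.7536
G = 1 − 0.7536 = 0.2464

0.246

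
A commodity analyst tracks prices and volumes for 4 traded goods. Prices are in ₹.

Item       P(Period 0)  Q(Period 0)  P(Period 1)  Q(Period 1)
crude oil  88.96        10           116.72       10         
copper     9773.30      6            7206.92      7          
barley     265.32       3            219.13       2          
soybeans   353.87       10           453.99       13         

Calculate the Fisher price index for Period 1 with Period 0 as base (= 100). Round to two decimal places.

77.77

Laspeyres component (base-period weights):
ΣP(Period 1)Q(Period 0) = 116.72×10 + 7206.92×6 + 219.13×3 + 453.99×10 = 1167.2 + 43241.52 + 657.39 + 4539.9 = 49606.01
ΣP(Period 0)Q(Period 0) = 88.96×10 + 9773.30×6 + 265.32×3 + 353.87×10 = 889.6 + 58639.8 + 795.96 + 3538.7 = 63864.06
L = 49606.01 / 63864.06 × 100 = 77.6744
Paasche component (current-period weights):
ΣP(Period 1)Q(Period 1) = 116.72×10 + 7206.92×7 + 219.13×2 + 453.99×13 = 1167.2 + 50448.44 + 438.26 + 5901.87 = 57955.77
ΣP(Period 0)Q(Period 1) = 88.96×10 + 9773.30×7 + 265.32×2 + 353.87×13 = 889.6 + 68413.1 + 530.64 + 4600.31 = 74433.65
P = 57955.77 / 74433.65 × 100 = 77.8623
Fisher = √(L × P) = √(77.6744 × 77.8623) = 77.7683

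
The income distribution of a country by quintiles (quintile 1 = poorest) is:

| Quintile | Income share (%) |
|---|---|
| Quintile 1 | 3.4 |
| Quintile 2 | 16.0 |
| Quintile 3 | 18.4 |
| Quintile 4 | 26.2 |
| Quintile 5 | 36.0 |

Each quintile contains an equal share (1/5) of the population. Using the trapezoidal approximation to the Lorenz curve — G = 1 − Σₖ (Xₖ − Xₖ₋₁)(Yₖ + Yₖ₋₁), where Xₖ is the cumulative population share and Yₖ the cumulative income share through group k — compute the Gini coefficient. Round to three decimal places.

Cumulative income shares Yₖ: 0.0340, 0.1940, 0.3780, 0.6400, 1.0000
Σ (Xₖ−Xₖ₋₁)(Yₖ+Yₖ₋₁) = (1/5)(0.0340+0.0000) + (1/5)(0.1940+0.0340) + (1/5)(0.3780+0.1940) + (1/5)(0.6400+0.3780) + (1/5)(1.0000+0.6400)
  = 0.0068 + 0.0456 + 0.1144 + 0.2036 + 0.3280 = 0.6984
G = 1 − 0.6984 = 0.3016

0.302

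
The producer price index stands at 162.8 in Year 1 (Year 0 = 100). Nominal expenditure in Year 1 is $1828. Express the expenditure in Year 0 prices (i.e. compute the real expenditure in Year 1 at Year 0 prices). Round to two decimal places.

Real = Nominal ÷ (Index/100) = 1828 ÷ (162.8/100)
     = 1828 ÷ 1.628 = 1122.8501

1122.85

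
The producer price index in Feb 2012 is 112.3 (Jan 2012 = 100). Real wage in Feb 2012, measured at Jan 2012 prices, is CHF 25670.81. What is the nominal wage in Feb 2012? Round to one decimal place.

28828.3

Nominal = Real × (Index/100) = 25670.81 × (112.3/100)
        = 25670.81 × 1.123 = 28828.3196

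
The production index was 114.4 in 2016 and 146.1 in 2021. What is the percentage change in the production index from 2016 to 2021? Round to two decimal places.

Change = (146.1 − 114.4) / 114.4 × 100
       = 31.7 / 114.4 × 100 = 27.7098%

27.71%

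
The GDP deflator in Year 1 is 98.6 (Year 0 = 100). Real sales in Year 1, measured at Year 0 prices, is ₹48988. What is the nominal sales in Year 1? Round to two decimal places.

48302.17

Nominal = Real × (Index/100) = 48988 × (98.6/100)
        = 48988 × 0.986 = 48302.1680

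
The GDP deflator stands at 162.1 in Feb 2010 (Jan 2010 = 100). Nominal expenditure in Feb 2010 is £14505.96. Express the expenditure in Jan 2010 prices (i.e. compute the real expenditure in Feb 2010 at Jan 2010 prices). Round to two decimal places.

8948.77

Real = Nominal ÷ (Index/100) = 14505.96 ÷ (162.1/100)
     = 14505.96 ÷ 1.621 = 8948.7724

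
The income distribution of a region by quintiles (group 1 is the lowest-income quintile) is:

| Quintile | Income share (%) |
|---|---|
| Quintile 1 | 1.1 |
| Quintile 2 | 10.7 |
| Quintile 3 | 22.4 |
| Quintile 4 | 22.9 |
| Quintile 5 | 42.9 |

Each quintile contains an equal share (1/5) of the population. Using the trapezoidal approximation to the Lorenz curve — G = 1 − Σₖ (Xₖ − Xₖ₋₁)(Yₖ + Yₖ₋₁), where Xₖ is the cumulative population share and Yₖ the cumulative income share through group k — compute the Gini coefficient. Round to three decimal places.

Cumulative income shares Yₖ: 0.0110, 0.1180, 0.3420, 0.5710, 1.0000
Σ (Xₖ−Xₖ₋₁)(Yₖ+Yₖ₋₁) = (1/5)(0.0110+0.0000) + (1/5)(0.1180+0.0110) + (1/5)(0.3420+0.1180) + (1/5)(0.5710+0.3420) + (1/5)(1.0000+0.5710)
  = 0.0022 + 0.0258 + 0.0920 + 0.1826 + 0.3142 = 0.6168
G = 1 − 0.6168 = 0.3832

0.383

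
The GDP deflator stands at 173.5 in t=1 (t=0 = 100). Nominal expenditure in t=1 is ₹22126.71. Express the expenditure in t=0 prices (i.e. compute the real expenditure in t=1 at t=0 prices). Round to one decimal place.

Real = Nominal ÷ (Index/100) = 22126.71 ÷ (173.5/100)
     = 22126.71 ÷ 1.735 = 12753.1470

12753.1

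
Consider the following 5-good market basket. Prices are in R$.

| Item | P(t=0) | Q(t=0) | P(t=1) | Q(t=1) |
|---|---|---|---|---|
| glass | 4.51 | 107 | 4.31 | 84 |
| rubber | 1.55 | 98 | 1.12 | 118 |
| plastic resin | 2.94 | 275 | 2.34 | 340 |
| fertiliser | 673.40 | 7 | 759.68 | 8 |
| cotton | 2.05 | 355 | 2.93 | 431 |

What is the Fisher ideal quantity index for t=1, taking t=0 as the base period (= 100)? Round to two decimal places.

113.87

Laspeyres component (base-period weights):
ΣP(t=0)Q(t=1) = 4.51×84 + 1.55×118 + 2.94×340 + 673.40×8 + 2.05×431 = 378.84 + 182.9 + 999.6 + 5387.2 + 883.55 = 7832.09
ΣP(t=0)Q(t=0) = 4.51×107 + 1.55×98 + 2.94×275 + 673.40×7 + 2.05×355 = 482.57 + 151.9 + 808.5 + 4713.8 + 727.75 = 6884.52
L = 7832.09 / 6884.52 × 100 = 113.7638
Paasche component (current-period weights):
ΣP(t=1)Q(t=1) = 4.31×84 + 1.12×118 + 2.34×340 + 759.68×8 + 2.93×431 = 362.04 + 132.16 + 795.6 + 6077.44 + 1262.83 = 8630.07
ΣP(t=1)Q(t=0) = 4.31×107 + 1.12×98 + 2.34×275 + 759.68×7 + 2.93×355 = 461.17 + 109.76 + 643.5 + 5317.76 + 1040.15 = 7572.34
P = 8630.07 / 7572.34 × 100 = 113.9683
Fisher = √(L × P) = √(113.7638 × 113.9683) = 113.8660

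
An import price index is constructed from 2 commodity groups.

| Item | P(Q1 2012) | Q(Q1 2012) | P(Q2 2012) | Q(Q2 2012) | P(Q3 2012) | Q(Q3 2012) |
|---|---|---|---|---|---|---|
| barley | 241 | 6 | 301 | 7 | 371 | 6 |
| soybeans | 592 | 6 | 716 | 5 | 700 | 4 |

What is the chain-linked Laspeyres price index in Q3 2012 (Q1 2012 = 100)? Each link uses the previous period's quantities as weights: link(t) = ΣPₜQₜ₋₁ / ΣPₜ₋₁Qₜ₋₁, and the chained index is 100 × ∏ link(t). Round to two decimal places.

Link Q1 2012→Q2 2012:
ΣP(Q2 2012)Q(Q1 2012) = 301×6 + 716×6 = 1806 + 4296 = 6102
ΣP(Q1 2012)Q(Q1 2012) = 241×6 + 592×6 = 1446 + 3552 = 4998
link = 6102/4998 = 1.220888
Link Q2 2012→Q3 2012:
ΣP(Q3 2012)Q(Q2 2012) = 371×7 + 700×5 = 2597 + 3500 = 6097
ΣP(Q2 2012)Q(Q2 2012) = 301×7 + 716×5 = 2107 + 3580 = 5687
link = 6097/5687 = 1.072094
Chained index = 100 × 1.220888 × 1.072094 = 130.8907

130.89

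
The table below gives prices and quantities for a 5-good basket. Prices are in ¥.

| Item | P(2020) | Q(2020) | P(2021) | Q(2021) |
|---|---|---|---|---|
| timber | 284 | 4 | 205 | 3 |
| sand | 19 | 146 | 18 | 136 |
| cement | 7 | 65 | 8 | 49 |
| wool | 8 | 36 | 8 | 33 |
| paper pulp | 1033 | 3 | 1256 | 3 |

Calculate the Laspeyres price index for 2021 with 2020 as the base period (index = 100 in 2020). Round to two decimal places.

103.51

Laspeyres price index uses base-period quantities as weights.
ΣP(2021)·Q(2020) = 205×4 + 18×146 + 8×65 + 8×36 + 1256×3 = 820 + 2628 + 520 + 288 + 3768 = 8024
ΣP(2020)·Q(2020) = 284×4 + 19×146 + 7×65 + 8×36 + 1033×3 = 1136 + 2774 + 455 + 288 + 3099 = 7752
Index = 8024 / 7752 × 100 = 103.5088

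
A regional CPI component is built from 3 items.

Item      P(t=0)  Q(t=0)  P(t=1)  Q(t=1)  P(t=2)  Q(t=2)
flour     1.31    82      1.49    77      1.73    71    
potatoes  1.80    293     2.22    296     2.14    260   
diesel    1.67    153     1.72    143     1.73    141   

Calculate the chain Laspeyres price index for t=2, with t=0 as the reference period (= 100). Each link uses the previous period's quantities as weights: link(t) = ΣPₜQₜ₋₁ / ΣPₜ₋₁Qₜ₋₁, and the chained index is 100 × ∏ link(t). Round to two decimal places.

115.91

Link t=0→t=1:
ΣP(t=1)Q(t=0) = 1.49×82 + 2.22×293 + 1.72×153 = 122.18 + 650.46 + 263.16 = 1035.8
ΣP(t=0)Q(t=0) = 1.31×82 + 1.80×293 + 1.67×153 = 107.42 + 527.4 + 255.51 = 890.33
link = 1035.8/890.33 = 1.163389
Link t=1→t=2:
ΣP(t=2)Q(t=1) = 1.73×77 + 2.14×296 + 1.73×143 = 133.21 + 633.44 + 247.39 = 1014.04
ΣP(t=1)Q(t=1) = 1.49×77 + 2.22×296 + 1.72×143 = 114.73 + 657.12 + 245.96 = 1017.81
link = 1014.04/1017.81 = 0.996296
Chained index = 100 × 1.163389 × 0.996296 = 115.9080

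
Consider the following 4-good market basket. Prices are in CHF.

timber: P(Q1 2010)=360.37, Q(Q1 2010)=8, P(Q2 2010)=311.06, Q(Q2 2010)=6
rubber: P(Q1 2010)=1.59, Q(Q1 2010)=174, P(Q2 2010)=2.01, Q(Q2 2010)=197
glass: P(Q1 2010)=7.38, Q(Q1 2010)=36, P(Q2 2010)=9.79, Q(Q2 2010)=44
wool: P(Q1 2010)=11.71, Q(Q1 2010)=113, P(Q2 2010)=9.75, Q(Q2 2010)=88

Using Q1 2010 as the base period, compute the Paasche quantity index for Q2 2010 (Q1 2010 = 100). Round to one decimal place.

82.7

Paasche quantity index uses current-period prices as weights.
ΣP(Q2 2010)·Q(Q2 2010) = 311.06×6 + 2.01×197 + 9.79×44 + 9.75×88 = 1866.36 + 395.97 + 430.76 + 858 = 3551.09
ΣP(Q2 2010)·Q(Q1 2010) = 311.06×8 + 2.01×174 + 9.79×36 + 9.75×113 = 2488.48 + 349.74 + 352.44 + 1101.75 = 4292.41
Index = 3551.09 / 4292.41 × 100 = 82.7295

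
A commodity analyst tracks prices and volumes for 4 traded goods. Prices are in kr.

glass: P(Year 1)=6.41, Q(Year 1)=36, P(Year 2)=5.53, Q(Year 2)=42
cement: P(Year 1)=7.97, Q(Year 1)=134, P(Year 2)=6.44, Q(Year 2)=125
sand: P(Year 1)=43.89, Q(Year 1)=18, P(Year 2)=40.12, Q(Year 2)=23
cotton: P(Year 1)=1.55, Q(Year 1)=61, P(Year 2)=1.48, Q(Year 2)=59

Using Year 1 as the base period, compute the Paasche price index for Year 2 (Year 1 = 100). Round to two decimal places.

86.52

Paasche price index uses current-period quantities as weights.
ΣP(Year 2)·Q(Year 2) = 5.53×42 + 6.44×125 + 40.12×23 + 1.48×59 = 232.26 + 805 + 922.76 + 87.32 = 2047.34
ΣP(Year 1)·Q(Year 2) = 6.41×42 + 7.97×125 + 43.89×23 + 1.55×59 = 269.22 + 996.25 + 1009.47 + 91.45 = 2366.39
Index = 2047.34 / 2366.39 × 100 = 86.5174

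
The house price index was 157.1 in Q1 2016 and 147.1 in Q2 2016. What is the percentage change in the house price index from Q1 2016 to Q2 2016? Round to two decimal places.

Change = (147.1 − 157.1) / 157.1 × 100
       = -10.0 / 157.1 × 100 = -6.3654%

-6.37%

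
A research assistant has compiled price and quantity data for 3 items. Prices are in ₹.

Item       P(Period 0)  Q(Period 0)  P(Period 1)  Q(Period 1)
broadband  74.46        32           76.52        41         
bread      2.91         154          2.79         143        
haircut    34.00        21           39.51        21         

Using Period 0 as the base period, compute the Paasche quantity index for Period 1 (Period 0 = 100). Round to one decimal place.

117.7

Paasche quantity index uses current-period prices as weights.
ΣP(Period 1)·Q(Period 1) = 76.52×41 + 2.79×143 + 39.51×21 = 3137.32 + 398.97 + 829.71 = 4366
ΣP(Period 1)·Q(Period 0) = 76.52×32 + 2.79×154 + 39.51×21 = 2448.64 + 429.66 + 829.71 = 3708.01
Index = 4366 / 3708.01 × 100 = 117.7451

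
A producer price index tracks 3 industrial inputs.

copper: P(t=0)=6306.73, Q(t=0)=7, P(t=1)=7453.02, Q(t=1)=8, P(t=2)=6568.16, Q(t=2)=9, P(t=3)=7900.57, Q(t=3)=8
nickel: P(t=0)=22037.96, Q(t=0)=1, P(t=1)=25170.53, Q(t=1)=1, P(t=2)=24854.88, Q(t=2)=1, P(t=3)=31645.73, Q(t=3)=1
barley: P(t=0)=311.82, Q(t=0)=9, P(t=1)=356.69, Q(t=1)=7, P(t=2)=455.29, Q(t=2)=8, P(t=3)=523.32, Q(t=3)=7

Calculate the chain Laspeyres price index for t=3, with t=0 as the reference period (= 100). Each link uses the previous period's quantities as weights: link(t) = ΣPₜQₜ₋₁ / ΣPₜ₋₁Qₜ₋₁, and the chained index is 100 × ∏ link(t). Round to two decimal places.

131.57

Link t=0→t=1:
ΣP(t=1)Q(t=0) = 7453.02×7 + 25170.53×1 + 356.69×9 = 52171.14 + 25170.53 + 3210.21 = 80551.88
ΣP(t=0)Q(t=0) = 6306.73×7 + 22037.96×1 + 311.82×9 = 44147.11 + 22037.96 + 2806.38 = 68991.45
link = 80551.88/68991.45 = 1.167563
Link t=1→t=2:
ΣP(t=2)Q(t=1) = 6568.16×8 + 24854.88×1 + 455.29×7 = 52545.28 + 24854.88 + 3187.03 = 80587.19
ΣP(t=1)Q(t=1) = 7453.02×8 + 25170.53×1 + 356.69×7 = 59624.16 + 25170.53 + 2496.83 = 87291.52
link = 80587.19/87291.52 = 0.923196
Link t=2→t=3:
ΣP(t=3)Q(t=2) = 7900.57×9 + 31645.73×1 + 523.32×8 = 71105.13 + 31645.73 + 4186.56 = 106937.42
ΣP(t=2)Q(t=2) = 6568.16×9 + 24854.88×1 + 455.29×8 = 59113.44 + 24854.88 + 3642.32 = 87610.64
link = 106937.42/87610.64 = 1.220599
Chained index = 100 × 1.167563 × 0.923196 × 1.220599 = 131.5671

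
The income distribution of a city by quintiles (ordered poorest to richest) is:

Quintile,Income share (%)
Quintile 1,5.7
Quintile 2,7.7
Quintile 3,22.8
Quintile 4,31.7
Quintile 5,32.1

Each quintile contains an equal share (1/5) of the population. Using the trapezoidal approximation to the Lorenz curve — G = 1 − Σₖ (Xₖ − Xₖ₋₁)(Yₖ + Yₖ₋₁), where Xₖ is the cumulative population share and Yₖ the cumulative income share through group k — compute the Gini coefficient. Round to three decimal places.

0.307

Cumulative income shares Yₖ: 0.0570, 0.1340, 0.3620, 0.6790, 1.0000
Σ (Xₖ−Xₖ₋₁)(Yₖ+Yₖ₋₁) = (1/5)(0.0570+0.0000) + (1/5)(0.1340+0.0570) + (1/5)(0.3620+0.1340) + (1/5)(0.6790+0.3620) + (1/5)(1.0000+0.6790)
  = 0.0114 + 0.0382 + 0.0992 + 0.2082 + 0.3358 = 0.6928
G = 1 − 0.6928 = 0.3072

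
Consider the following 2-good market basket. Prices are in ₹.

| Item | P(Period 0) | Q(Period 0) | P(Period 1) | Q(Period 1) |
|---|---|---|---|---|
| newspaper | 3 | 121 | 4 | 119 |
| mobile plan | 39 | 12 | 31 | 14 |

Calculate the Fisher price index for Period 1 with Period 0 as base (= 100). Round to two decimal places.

101.89

Laspeyres component (base-period weights):
ΣP(Period 1)Q(Period 0) = 4×121 + 31×12 = 484 + 372 = 856
ΣP(Period 0)Q(Period 0) = 3×121 + 39×12 = 363 + 468 = 831
L = 856 / 831 × 100 = 103.0084
Paasche component (current-period weights):
ΣP(Period 1)Q(Period 1) = 4×119 + 31×14 = 476 + 434 = 910
ΣP(Period 0)Q(Period 1) = 3×119 + 39×14 = 357 + 546 = 903
P = 910 / 903 × 100 = 100.7752
Fisher = √(L × P) = √(103.0084 × 100.7752) = 101.8857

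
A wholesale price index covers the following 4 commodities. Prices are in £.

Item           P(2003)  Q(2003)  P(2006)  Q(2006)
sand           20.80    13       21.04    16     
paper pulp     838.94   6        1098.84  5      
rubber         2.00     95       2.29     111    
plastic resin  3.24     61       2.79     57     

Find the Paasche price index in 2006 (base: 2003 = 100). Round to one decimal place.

Paasche price index uses current-period quantities as weights.
ΣP(2006)·Q(2006) = 21.04×16 + 1098.84×5 + 2.29×111 + 2.79×57 = 336.64 + 5494.2 + 254.19 + 159.03 = 6244.06
ΣP(2003)·Q(2006) = 20.80×16 + 838.94×5 + 2.00×111 + 3.24×57 = 332.8 + 4194.7 + 222 + 184.68 = 4934.18
Index = 6244.06 / 4934.18 × 100 = 126.5471

126.5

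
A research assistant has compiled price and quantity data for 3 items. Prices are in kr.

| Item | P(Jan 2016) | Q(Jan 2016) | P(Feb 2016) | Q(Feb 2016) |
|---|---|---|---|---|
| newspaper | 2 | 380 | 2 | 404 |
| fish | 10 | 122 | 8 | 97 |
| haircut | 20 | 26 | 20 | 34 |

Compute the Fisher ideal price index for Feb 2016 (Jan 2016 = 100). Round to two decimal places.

Laspeyres component (base-period weights):
ΣP(Feb 2016)Q(Jan 2016) = 2×380 + 8×122 + 20×26 = 760 + 976 + 520 = 2256
ΣP(Jan 2016)Q(Jan 2016) = 2×380 + 10×122 + 20×26 = 760 + 1220 + 520 = 2500
L = 2256 / 2500 × 100 = 90.2400
Paasche component (current-period weights):
ΣP(Feb 2016)Q(Feb 2016) = 2×404 + 8×97 + 20×34 = 808 + 776 + 680 = 2264
ΣP(Jan 2016)Q(Feb 2016) = 2×404 + 10×97 + 20×34 = 808 + 970 + 680 = 2458
P = 2264 / 2458 × 100 = 92.1074
Fisher = √(L × P) = √(90.2400 × 92.1074) = 91.1689

91.17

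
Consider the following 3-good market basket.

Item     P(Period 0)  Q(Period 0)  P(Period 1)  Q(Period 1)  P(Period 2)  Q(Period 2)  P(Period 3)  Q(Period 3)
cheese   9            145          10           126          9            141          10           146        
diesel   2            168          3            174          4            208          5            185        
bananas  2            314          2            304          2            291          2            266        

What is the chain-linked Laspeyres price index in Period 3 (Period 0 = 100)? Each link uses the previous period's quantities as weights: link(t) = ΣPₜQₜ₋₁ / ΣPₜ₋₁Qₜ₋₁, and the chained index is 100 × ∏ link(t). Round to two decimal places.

Link Period 0→Period 1:
ΣP(Period 1)Q(Period 0) = 10×145 + 3×168 + 2×314 = 1450 + 504 + 628 = 2582
ΣP(Period 0)Q(Period 0) = 9×145 + 2×168 + 2×314 = 1305 + 336 + 628 = 2269
link = 2582/2269 = 1.137946
Link Period 1→Period 2:
ΣP(Period 2)Q(Period 1) = 9×126 + 4×174 + 2×304 = 1134 + 696 + 608 = 2438
ΣP(Period 1)Q(Period 1) = 10×126 + 3×174 + 2×304 = 1260 + 522 + 608 = 2390
link = 2438/2390 = 1.020084
Link Period 2→Period 3:
ΣP(Period 3)Q(Period 2) = 10×141 + 5×208 + 2×291 = 1410 + 1040 + 582 = 3032
ΣP(Period 2)Q(Period 2) = 9×141 + 4×208 + 2×291 = 1269 + 832 + 582 = 2683
link = 3032/2683 = 1.130078
Chained index = 100 × 1.137946 × 1.020084 × 1.130078 = 131.1795

131.18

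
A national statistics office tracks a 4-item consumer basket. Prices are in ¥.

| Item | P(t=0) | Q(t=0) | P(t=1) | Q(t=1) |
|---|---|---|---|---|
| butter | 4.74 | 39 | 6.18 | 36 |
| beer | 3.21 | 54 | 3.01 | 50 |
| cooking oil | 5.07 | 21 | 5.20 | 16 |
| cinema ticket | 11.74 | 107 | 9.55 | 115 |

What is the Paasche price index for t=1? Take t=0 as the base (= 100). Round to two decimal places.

88.20

Paasche price index uses current-period quantities as weights.
ΣP(t=1)·Q(t=1) = 6.18×36 + 3.01×50 + 5.20×16 + 9.55×115 = 222.48 + 150.5 + 83.2 + 1098.25 = 1554.43
ΣP(t=0)·Q(t=1) = 4.74×36 + 3.21×50 + 5.07×16 + 11.74×115 = 170.64 + 160.5 + 81.12 + 1350.1 = 1762.36
Index = 1554.43 / 1762.36 × 100 = 88.2016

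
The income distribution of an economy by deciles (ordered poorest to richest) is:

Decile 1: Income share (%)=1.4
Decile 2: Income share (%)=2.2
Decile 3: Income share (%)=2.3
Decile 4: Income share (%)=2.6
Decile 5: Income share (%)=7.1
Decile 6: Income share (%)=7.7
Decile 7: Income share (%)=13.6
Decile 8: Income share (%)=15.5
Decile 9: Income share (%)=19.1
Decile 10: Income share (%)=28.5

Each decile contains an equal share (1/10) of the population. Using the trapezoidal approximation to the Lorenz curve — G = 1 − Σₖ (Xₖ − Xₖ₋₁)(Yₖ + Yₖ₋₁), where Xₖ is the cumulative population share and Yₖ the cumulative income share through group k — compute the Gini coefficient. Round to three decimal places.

0.462

Cumulative income shares Yₖ: 0.0140, 0.0360, 0.0590, 0.0850, 0.1560, 0.2330, 0.3690, 0.5240, 0.7150, 1.0000
Σ (Xₖ−Xₖ₋₁)(Yₖ+Yₖ₋₁) = (1/10)(0.0140+0.0000) + (1/10)(0.0360+0.0140) + (1/10)(0.0590+0.0360) + (1/10)(0.0850+0.0590) + (1/10)(0.1560+0.0850) + (1/10)(0.2330+0.1560) + (1/10)(0.3690+0.2330) + (1/10)(0.5240+0.3690) + (1/10)(0.7150+0.5240) + (1/10)(1.0000+0.7150)
  = 0.0014 + 0.0050 + 0.0095 + 0.0144 + 0.0241 + 0.0389 + 0.0602 + 0.0893 + 0.1239 + 0.1715 = 0.5382
G = 1 − 0.5382 = 0.4618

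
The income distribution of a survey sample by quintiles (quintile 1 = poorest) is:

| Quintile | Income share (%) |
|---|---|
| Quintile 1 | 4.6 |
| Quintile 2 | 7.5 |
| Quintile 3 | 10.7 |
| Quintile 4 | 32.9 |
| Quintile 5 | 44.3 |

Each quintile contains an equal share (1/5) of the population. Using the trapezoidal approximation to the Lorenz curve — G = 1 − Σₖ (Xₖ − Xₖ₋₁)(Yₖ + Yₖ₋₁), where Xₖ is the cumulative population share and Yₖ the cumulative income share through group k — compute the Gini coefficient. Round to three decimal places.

0.419

Cumulative income shares Yₖ: 0.0460, 0.1210, 0.2280, 0.5570, 1.0000
Σ (Xₖ−Xₖ₋₁)(Yₖ+Yₖ₋₁) = (1/5)(0.0460+0.0000) + (1/5)(0.1210+0.0460) + (1/5)(0.2280+0.1210) + (1/5)(0.5570+0.2280) + (1/5)(1.0000+0.5570)
  = 0.0092 + 0.0334 + 0.0698 + 0.1570 + 0.3114 = 0.5808
G = 1 − 0.5808 = 0.4192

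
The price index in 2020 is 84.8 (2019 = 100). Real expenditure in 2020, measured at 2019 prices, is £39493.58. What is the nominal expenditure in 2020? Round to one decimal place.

Nominal = Real × (Index/100) = 39493.58 × (84.8/100)
        = 39493.58 × 0.848 = 33490.5558

33490.6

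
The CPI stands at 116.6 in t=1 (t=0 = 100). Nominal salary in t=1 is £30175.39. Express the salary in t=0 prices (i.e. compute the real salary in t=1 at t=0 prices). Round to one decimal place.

Real = Nominal ÷ (Index/100) = 30175.39 ÷ (116.6/100)
     = 30175.39 ÷ 1.166 = 25879.4082

25879.4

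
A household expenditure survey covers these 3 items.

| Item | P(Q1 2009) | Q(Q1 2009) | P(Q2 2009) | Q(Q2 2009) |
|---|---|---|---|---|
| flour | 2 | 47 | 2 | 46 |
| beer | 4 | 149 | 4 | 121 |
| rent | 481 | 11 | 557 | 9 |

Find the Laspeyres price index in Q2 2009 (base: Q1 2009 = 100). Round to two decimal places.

113.98

Laspeyres price index uses base-period quantities as weights.
ΣP(Q2 2009)·Q(Q1 2009) = 2×47 + 4×149 + 557×11 = 94 + 596 + 6127 = 6817
ΣP(Q1 2009)·Q(Q1 2009) = 2×47 + 4×149 + 481×11 = 94 + 596 + 5291 = 5981
Index = 6817 / 5981 × 100 = 113.9776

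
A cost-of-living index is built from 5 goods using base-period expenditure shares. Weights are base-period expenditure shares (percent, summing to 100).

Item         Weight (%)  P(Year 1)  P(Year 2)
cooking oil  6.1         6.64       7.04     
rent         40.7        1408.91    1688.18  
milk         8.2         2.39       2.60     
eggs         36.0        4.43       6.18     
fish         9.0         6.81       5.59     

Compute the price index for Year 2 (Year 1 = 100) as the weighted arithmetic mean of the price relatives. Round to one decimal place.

cooking oil: 6.1 × (7.04/6.64) = 6.1 × 1.060241 = 6.4675
rent: 40.7 × (1688.18/1408.91) = 40.7 × 1.198217 = 48.7674
milk: 8.2 × (2.60/2.39) = 8.2 × 1.087866 = 8.9205
eggs: 36.0 × (6.18/4.43) = 36.0 × 1.395034 = 50.2212
fish: 9.0 × (5.59/6.81) = 9.0 × 0.820852 = 7.3877
Index = Σ wᵢ·(p₁ᵢ/p₀ᵢ) = 6.4675 + 48.7674 + 8.9205 + 50.2212 + 7.3877 = 121.7643

121.8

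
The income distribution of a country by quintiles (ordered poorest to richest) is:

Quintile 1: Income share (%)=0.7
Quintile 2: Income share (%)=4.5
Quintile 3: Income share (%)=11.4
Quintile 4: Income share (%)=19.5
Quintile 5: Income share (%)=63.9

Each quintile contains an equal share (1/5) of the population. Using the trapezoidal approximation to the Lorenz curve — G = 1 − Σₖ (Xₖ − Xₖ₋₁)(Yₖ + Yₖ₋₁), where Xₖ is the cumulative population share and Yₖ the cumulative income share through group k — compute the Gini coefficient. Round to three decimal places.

Cumulative income shares Yₖ: 0.0070, 0.0520, 0.1660, 0.3610, 1.0000
Σ (Xₖ−Xₖ₋₁)(Yₖ+Yₖ₋₁) = (1/5)(0.0070+0.0000) + (1/5)(0.0520+0.0070) + (1/5)(0.1660+0.0520) + (1/5)(0.3610+0.1660) + (1/5)(1.0000+0.3610)
  = 0.0014 + 0.0118 + 0.0436 + 0.1054 + 0.2722 = 0.4344
G = 1 − 0.4344 = 0.5656

0.566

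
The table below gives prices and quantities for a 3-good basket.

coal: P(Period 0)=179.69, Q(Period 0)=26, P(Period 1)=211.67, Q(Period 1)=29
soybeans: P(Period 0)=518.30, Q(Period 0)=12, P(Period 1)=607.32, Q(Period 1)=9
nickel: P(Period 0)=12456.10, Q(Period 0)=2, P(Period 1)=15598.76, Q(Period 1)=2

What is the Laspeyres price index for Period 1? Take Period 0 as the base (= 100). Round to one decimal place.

Laspeyres price index uses base-period quantities as weights.
ΣP(Period 1)·Q(Period 0) = 211.67×26 + 607.32×12 + 15598.76×2 = 5503.42 + 7287.84 + 31197.52 = 43988.78
ΣP(Period 0)·Q(Period 0) = 179.69×26 + 518.30×12 + 12456.10×2 = 4671.94 + 6219.6 + 24912.2 = 35803.74
Index = 43988.78 / 35803.74 × 100 = 122.8609

122.9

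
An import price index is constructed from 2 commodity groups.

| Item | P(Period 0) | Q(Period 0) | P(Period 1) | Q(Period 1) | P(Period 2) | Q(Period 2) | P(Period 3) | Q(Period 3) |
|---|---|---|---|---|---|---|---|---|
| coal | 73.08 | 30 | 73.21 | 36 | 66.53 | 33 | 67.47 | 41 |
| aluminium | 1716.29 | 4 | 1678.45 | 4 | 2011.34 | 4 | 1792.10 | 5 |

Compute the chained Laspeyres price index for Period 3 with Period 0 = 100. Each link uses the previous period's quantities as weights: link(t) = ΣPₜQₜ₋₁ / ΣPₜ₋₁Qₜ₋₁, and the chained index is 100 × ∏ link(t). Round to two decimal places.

Link Period 0→Period 1:
ΣP(Period 1)Q(Period 0) = 73.21×30 + 1678.45×4 = 2196.3 + 6713.8 = 8910.1
ΣP(Period 0)Q(Period 0) = 73.08×30 + 1716.29×4 = 2192.4 + 6865.16 = 9057.56
link = 8910.1/9057.56 = 0.983720
Link Period 1→Period 2:
ΣP(Period 2)Q(Period 1) = 66.53×36 + 2011.34×4 = 2395.08 + 8045.36 = 10440.44
ΣP(Period 1)Q(Period 1) = 73.21×36 + 1678.45×4 = 2635.56 + 6713.8 = 9349.36
link = 10440.44/9349.36 = 1.116701
Link Period 2→Period 3:
ΣP(Period 3)Q(Period 2) = 67.47×33 + 1792.10×4 = 2226.51 + 7168.4 = 9394.91
ΣP(Period 2)Q(Period 2) = 66.53×33 + 2011.34×4 = 2195.49 + 8045.36 = 10240.85
link = 9394.91/10240.85 = 0.917396
Chained index = 100 × 0.983720 × 1.116701 × 0.917396 = 100.7778

100.78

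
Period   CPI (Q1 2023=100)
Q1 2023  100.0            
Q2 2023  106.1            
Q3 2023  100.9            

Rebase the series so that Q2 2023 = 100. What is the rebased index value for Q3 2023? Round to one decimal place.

95.1

Rebased(Q3 2023) = 100.9 / 106.1 × 100 = 95.0990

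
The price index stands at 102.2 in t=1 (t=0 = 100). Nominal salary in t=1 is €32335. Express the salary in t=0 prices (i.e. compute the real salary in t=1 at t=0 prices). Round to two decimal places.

Real = Nominal ÷ (Index/100) = 32335 ÷ (102.2/100)
     = 32335 ÷ 1.022 = 31638.9432

31638.94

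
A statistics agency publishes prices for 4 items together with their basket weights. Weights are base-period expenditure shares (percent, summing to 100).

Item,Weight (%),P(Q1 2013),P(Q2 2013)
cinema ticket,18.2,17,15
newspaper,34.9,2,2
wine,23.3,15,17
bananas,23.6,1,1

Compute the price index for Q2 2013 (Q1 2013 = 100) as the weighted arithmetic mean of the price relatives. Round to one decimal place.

101.0

cinema ticket: 18.2 × (15/17) = 18.2 × 0.882353 = 16.0588
newspaper: 34.9 × (2/2) = 34.9 × 1.000000 = 34.9000
wine: 23.3 × (17/15) = 23.3 × 1.133333 = 26.4067
bananas: 23.6 × (1/1) = 23.6 × 1.000000 = 23.6000
Index = Σ wᵢ·(p₁ᵢ/p₀ᵢ) = 16.0588 + 34.9000 + 26.4067 + 23.6000 = 100.9655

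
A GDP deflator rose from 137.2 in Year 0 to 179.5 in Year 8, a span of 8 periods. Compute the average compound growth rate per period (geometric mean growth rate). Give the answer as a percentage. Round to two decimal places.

Growth factor = (179.5/137.2)^(1/8) = (1.308309)^(1/8) = 1.034163
Growth rate = 1.034163 − 1 = 0.034163 = 3.4163%

3.42%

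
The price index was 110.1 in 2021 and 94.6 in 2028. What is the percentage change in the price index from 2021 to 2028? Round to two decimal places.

Change = (94.6 − 110.1) / 110.1 × 100
       = -15.5 / 110.1 × 100 = -14.0781%

-14.08%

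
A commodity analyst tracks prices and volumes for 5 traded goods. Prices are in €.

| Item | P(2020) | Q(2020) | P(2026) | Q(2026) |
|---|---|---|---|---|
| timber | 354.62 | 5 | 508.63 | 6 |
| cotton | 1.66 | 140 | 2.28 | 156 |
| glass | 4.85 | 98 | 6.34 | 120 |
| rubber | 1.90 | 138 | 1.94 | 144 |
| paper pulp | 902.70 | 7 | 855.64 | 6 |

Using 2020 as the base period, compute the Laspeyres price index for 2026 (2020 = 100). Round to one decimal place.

107.5

Laspeyres price index uses base-period quantities as weights.
ΣP(2026)·Q(2020) = 508.63×5 + 2.28×140 + 6.34×98 + 1.94×138 + 855.64×7 = 2543.15 + 319.2 + 621.32 + 267.72 + 5989.48 = 9740.87
ΣP(2020)·Q(2020) = 354.62×5 + 1.66×140 + 4.85×98 + 1.90×138 + 902.70×7 = 1773.1 + 232.4 + 475.3 + 262.2 + 6318.9 = 9061.9
Index = 9740.87 / 9061.9 × 100 = 107.4926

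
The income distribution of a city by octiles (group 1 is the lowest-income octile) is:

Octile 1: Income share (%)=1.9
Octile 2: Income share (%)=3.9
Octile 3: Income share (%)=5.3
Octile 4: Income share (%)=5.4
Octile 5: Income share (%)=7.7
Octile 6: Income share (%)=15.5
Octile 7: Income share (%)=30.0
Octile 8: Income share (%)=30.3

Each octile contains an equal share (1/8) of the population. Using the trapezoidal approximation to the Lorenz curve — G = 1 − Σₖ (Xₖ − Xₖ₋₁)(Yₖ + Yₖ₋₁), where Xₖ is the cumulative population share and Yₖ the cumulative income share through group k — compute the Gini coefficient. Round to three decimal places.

0.453

Cumulative income shares Yₖ: 0.0190, 0.0580, 0.1110, 0.1650, 0.2420, 0.3970, 0.6970, 1.0000
Σ (Xₖ−Xₖ₋₁)(Yₖ+Yₖ₋₁) = (1/8)(0.0190+0.0000) + (1/8)(0.0580+0.0190) + (1/8)(0.1110+0.0580) + (1/8)(0.1650+0.1110) + (1/8)(0.2420+0.1650) + (1/8)(0.3970+0.2420) + (1/8)(0.6970+0.3970) + (1/8)(1.0000+0.6970)
  = 0.0024 + 0.0096 + 0.0211 + 0.0345 + 0.0509 + 0.0799 + 0.1368 + 0.2121 = 0.5473
G = 1 − 0.5473 = 0.4527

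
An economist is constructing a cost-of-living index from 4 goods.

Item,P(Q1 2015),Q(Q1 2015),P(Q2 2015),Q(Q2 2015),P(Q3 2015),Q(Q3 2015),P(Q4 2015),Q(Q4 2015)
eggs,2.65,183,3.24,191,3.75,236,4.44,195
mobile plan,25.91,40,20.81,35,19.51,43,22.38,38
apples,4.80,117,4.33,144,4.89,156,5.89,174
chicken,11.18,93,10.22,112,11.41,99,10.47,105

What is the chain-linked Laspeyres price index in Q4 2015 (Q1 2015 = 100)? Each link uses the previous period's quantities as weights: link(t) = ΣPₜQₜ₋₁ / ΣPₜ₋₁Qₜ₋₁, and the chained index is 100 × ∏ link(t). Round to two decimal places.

109.85

Link Q1 2015→Q2 2015:
ΣP(Q2 2015)Q(Q1 2015) = 3.24×183 + 20.81×40 + 4.33×117 + 10.22×93 = 592.92 + 832.4 + 506.61 + 950.46 = 2882.39
ΣP(Q1 2015)Q(Q1 2015) = 2.65×183 + 25.91×40 + 4.80×117 + 11.18×93 = 484.95 + 1036.4 + 561.6 + 1039.74 = 3122.69
link = 2882.39/3122.69 = 0.923047
Link Q2 2015→Q3 2015:
ΣP(Q3 2015)Q(Q2 2015) = 3.75×191 + 19.51×35 + 4.89×144 + 11.41×112 = 716.25 + 682.85 + 704.16 + 1277.92 = 3381.18
ΣP(Q2 2015)Q(Q2 2015) = 3.24×191 + 20.81×35 + 4.33×144 + 10.22×112 = 618.84 + 728.35 + 623.52 + 1144.64 = 3115.35
link = 3381.18/3115.35 = 1.085329
Link Q3 2015→Q4 2015:
ΣP(Q4 2015)Q(Q3 2015) = 4.44×236 + 22.38×43 + 5.89×156 + 10.47×99 = 1047.84 + 962.34 + 918.84 + 1036.53 = 3965.55
ΣP(Q3 2015)Q(Q3 2015) = 3.75×236 + 19.51×43 + 4.89×156 + 11.41×99 = 885 + 838.93 + 762.84 + 1129.59 = 3616.36
link = 3965.55/3616.36 = 1.096558
Chained index = 100 × 0.923047 × 1.085329 × 1.096558 = 109.8543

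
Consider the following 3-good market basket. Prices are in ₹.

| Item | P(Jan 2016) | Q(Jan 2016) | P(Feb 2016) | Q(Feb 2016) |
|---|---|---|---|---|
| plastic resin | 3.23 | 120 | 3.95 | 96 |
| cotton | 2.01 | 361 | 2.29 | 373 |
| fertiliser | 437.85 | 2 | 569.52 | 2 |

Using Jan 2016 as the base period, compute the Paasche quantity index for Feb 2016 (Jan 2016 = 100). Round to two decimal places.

Paasche quantity index uses current-period prices as weights.
ΣP(Feb 2016)·Q(Feb 2016) = 3.95×96 + 2.29×373 + 569.52×2 = 379.2 + 854.17 + 1139.04 = 2372.41
ΣP(Feb 2016)·Q(Jan 2016) = 3.95×120 + 2.29×361 + 569.52×2 = 474 + 826.69 + 1139.04 = 2439.73
Index = 2372.41 / 2439.73 × 100 = 97.2407

97.24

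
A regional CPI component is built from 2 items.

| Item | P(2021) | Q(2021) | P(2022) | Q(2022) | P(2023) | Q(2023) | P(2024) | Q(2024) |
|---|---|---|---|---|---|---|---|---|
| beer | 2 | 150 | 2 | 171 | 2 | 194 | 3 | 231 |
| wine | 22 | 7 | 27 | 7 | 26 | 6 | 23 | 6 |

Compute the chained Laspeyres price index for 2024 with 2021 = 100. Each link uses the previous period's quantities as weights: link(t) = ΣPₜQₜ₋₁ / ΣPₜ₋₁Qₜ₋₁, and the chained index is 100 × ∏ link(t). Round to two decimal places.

Link 2021→2022:
ΣP(2022)Q(2021) = 2×150 + 27×7 = 300 + 189 = 489
ΣP(2021)Q(2021) = 2×150 + 22×7 = 300 + 154 = 454
link = 489/454 = 1.077093
Link 2022→2023:
ΣP(2023)Q(2022) = 2×171 + 26×7 = 342 + 182 = 524
ΣP(2022)Q(2022) = 2×171 + 27×7 = 342 + 189 = 531
link = 524/531 = 0.986817
Link 2023→2024:
ΣP(2024)Q(2023) = 3×194 + 23×6 = 582 + 138 = 720
ΣP(2023)Q(2023) = 2×194 + 26×6 = 388 + 156 = 544
link = 720/544 = 1.323529
Chained index = 100 × 1.077093 × 0.986817 × 1.323529 = 140.6771

140.68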